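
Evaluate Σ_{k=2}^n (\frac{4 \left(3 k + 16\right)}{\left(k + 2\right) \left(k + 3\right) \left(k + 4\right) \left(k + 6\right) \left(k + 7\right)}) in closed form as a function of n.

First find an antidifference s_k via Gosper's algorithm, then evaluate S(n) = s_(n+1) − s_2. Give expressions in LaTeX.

S(n) = \frac{n^{3} + 14 n^{2} + 61 n - 76}{40 \left(n^{3} + 14 n^{2} + 61 n + 84\right)}

Step 1: r(k) = (k + 2)*(k + 6)*(3*k + 19)/((k + 5)*(k + 8)*(3*k + 16)).
So A=k + 2 and B=k + 8, with C=k**2 + 31*k/3 + 80/3.
Key eq: (k + 2)·f(k+1) = (k + 7)·f(k) + (k**2 + 31*k/3 + 80/3).
deg f ≤ 5 (via 1,1,2).
Solving with deg f ≤ 5: f(k) = k*(k + 4)*(k + 5)*(k**2 + 11*k + 36)/108.
Then R = B(k−1)f/C = k*(k + 4)*(k + 7)*(k**2 + 11*k + 36)/(36*(3*k + 16)), so s_k = R(k)·t_k = k*(k**2 + 11*k + 36)/(9*(k**3 + 11*k**2 + 36*k + 36)).
s_(k+1) − s_k = 4*(3*k + 16)/(k**5 + 22*k**4 + 185*k**3 + 740*k**2 + 1404*k + 1008) = t_k.
Telescope: S(n) = s_(n+1) − s_(2) = (n**3 + 14*n**2 + 61*n + 48)/(9*(n**3 + 14*n**2 + 61*n + 84)) − (31/360) = (n**3 + 14*n**2 + 61*n - 76)/(40*(n**3 + 14*n**2 + 61*n + 84)).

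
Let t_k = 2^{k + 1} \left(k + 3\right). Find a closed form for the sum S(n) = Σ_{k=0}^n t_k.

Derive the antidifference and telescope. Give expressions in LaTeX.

r(k) = 2*(k + 4)/(k + 3) after simplifying.
Gosper form: A/B · C(k+1)/C(k) with A=2, B=1, C=k + 3.
Set up (2)·f(k+1) − (1)·f(k) − (k + 3) = 0.
From deg A=0, deg B=0, deg C=1: d=1.
Solving with deg f ≤ 1: f(k) = k + 1.
Then R = B(k−1)f/C = (k + 1)/(k + 3), so s_k = R(k)·t_k = 2**(k + 1)*(k + 1).
Verify: 2**(k + 1)*(k + 3) matches t_k.
Telescope: S(n) = s_(n+1) − s_(0) = 2**(n + 2)*(n + 2) − (2) = 4*2**n*n + 8*2**n - 2.

S(n) = 4 \cdot 2^{n} n + 8 \cdot 2^{n} - 2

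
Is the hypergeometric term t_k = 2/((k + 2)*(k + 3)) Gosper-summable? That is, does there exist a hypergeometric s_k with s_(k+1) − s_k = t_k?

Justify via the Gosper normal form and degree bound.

Yes. s_k = k/(k + 2).

t_(k+1)/t_k = (k + 2)/(k + 4).
Factor: A=k + 2; B=k + 4; C=1.
Need (k + 2)·f(k+1) − (k + 3)·f(k) = 1.
From deg A=1, deg B=1, deg C=0: d=1.
Solving with deg f ≤ 1: f(k) = k/2.
So s_k = (B(k−1)f/C)·t_k = (k*(k + 3)/2)·t_k = k/(k + 2).
Check: Δs_k = 2/(k**2 + 5*k + 6). ✓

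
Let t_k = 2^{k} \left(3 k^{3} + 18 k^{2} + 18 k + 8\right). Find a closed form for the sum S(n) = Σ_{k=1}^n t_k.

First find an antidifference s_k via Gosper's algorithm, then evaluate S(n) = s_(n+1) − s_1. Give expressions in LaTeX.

t_(k+1)/t_k = 2*(3*k**3 + 27*k**2 + 63*k + 47)/(3*k**3 + 18*k**2 + 18*k + 8).
A = 2, B = 1, C = k**3 + 6*k**2 + 6*k + 8/3.
Need (2)·f(k+1) − (1)·f(k) = k**3 + 6*k**2 + 6*k + 8/3.
Bound: deg f ≤ 3.
A polynomial solution: f(k) = (3*k**3 + 2)/3.
Certificate R = B(k−1)f/C = (3*k**3 + 2)/(3*k**3 + 18*k**2 + 18*k + 8) gives s_k = 2**k*(3*k**3 + 2).
Δs = 2**k*(-3*k**3 + 6*(k + 1)**3 + 2), as required.
s_(n+1) = 2**(n + 1)*(3*n**3 + 9*n**2 + 9*n + 5) and s_(1) = 10, so S(n) = 6*2**n*n**3 + 18*2**n*n**2 + 18*2**n*n + 10*2**n - 10.

S(n) = 6 \cdot 2^{n} n^{3} + 18 \cdot 2^{n} n^{2} + 18 \cdot 2^{n} n + 10 \cdot 2^{n} - 10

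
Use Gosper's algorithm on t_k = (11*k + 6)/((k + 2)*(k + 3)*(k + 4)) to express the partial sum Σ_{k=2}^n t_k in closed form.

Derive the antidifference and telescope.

t_(k+1)/t_k = (k + 2)*(11*k + 17)/((k + 5)*(11*k + 6)).
Gosper form: A/B · C(k+1)/C(k) with A=k + 2, B=k + 5, C=k + 6/11.
Key eq: (k + 2)·f(k+1) = (k + 4)·f(k) + (k + 6/11).
From deg A=1, deg B=1, deg C=1: d=2.
Solve for f: f(k) = k*(7*k + 2)/33 (degree 2 ≤ 2).
Then R = B(k−1)f/C = k*(k + 4)*(7*k + 2)/(3*(11*k + 6)), so s_k = R(k)·t_k = k*(7*k + 2)/(3*(k + 2)*(k + 3)).
Δs = (11*k + 6)/(k**3 + 9*k**2 + 26*k + 24), as required.
Evaluate: s_(n+1) = (7*n**2 + 16*n + 9)/(3*(n**2 + 7*n + 12)); subtract s_(2) = 8/15 ⇒ S(n) = (9*n**2 + 8*n - 17)/(5*(n**2 + 7*n + 12)).

S(n) = (9*n**2 + 8*n - 17)/(5*(n**2 + 7*n + 12))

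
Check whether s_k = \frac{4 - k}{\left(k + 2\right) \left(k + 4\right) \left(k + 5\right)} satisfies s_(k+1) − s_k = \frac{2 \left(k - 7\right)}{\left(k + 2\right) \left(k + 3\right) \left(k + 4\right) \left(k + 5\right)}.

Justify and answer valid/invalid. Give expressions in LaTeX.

s_(k+1) = (3 - k)/((k + 3)*(k + 5)*(k + 6))
s_(k+1) − s_k = 2*(k**2 - 4*k - 24)/(k**5 + 20*k**4 + 155*k**3 + 580*k**2 + 1044*k + 720)
(s_(k+1) − s_k) − t_k = 6*(6 - k)/(k**5 + 20*k**4 + 155*k**3 + 580*k**2 + 1044*k + 720)

Invalid: residual \frac{6 \left(6 - k\right)}{k^{5} + 20 k^{4} + 155 k^{3} + 580 k^{2} + 1044 k + 720} ≠ 0.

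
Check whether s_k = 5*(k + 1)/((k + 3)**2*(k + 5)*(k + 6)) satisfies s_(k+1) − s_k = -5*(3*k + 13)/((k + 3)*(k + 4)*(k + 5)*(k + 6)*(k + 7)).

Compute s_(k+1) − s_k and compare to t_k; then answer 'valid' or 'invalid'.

s_(k+1) = 5*(k + 2)/((k + 4)**2*(k + 6)*(k + 7))
s_(k+1) − s_k = 5*(-(k + 1)*(k + 4)**2*(k + 7) + (k + 2)*(k + 3)**2*(k + 5))/((k + 3)**2*(k + 4)**2*(k + 5)*(k + 6)*(k + 7))
(s_(k+1) − s_k) − t_k = 10*(4*k**2 + 33*k + 67)/(k**7 + 32*k**6 + 432*k**5 + 3190*k**4 + 13919*k**3 + 35898*k**2 + 50688*k + 30240)

Invalid: residual 10*(4*k**2 + 33*k + 67)/(k**7 + 32*k**6 + 432*k**5 + 3190*k**4 + 13919*k**3 + 35898*k**2 + 50688*k + 30240) ≠ 0.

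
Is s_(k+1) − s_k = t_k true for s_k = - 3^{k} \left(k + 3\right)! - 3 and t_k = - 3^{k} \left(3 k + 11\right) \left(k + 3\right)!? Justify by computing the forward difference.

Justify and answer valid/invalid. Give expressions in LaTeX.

s_(k+1) = -3**(k + 1)*factorial(k + 4) - 3
s_(k+1) − s_k = -3**k*(3*k + 11)*factorial(k + 3)
(s_(k+1) − s_k) − t_k = 0

valid (s_(k+1) − s_k reduces to t_k)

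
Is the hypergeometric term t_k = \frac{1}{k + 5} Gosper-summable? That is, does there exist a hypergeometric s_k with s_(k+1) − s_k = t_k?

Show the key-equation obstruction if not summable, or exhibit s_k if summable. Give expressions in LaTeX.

No; the coefficient equations for f are inconsistent.

Ratio r(k) = (k + 5)/(k + 6).
Normal form (A,B,C) = (k + 5, k + 6, 1).
Key eq: (k + 5)·f(k+1) = (k + 5)·f(k) + (1).
deg f ≤ 0 (via 1,1,0).
f = c0 ⇒ A·f(k+1) − B(k−1)·f(k) − C = -1. The system {-1 = 0} is inconsistent; no antidifference.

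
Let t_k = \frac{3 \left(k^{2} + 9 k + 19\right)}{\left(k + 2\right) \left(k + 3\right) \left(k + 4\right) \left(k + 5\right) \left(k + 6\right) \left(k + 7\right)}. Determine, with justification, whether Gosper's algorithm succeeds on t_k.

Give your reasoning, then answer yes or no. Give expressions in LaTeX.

Yes. s_k = \frac{k \left(k^{2} + 12 k + 44\right)}{48 \left(k^{3} + 12 k^{2} + 44 k + 48\right)}.

t_(k+1)/t_k = (k + 2)*(9*k + (k + 1)**2 + 28)/((k + 8)*(k**2 + 9*k + 19)).
Gosper form: A/B · C(k+1)/C(k) with A=k + 2, B=k + 8, C=k**2 + 9*k + 19.
Need (k + 2)·f(k+1) − (k + 7)·f(k) = k**2 + 9*k + 19.
Bound: deg f ≤ 5.
A polynomial solution: f(k) = k*(k + 3)*(k + 5)*(k**2 + 12*k + 44)/144.
So s_k = (B(k−1)f/C)·t_k = (k*(k + 3)*(k + 5)*(k + 7)*(k**2 + 12*k + 44)/(144*(k**2 + 9*k + 19)))·t_k = k*(k**2 + 12*k + 44)/(48*(k**3 + 12*k**2 + 44*k + 48)).
s_(k+1) − s_k = 3*(k**2 + 9*k + 19)/(k**6 + 27*k**5 + 295*k**4 + 1665*k**3 + 5104*k**2 + 8028*k + 5040) = t_k.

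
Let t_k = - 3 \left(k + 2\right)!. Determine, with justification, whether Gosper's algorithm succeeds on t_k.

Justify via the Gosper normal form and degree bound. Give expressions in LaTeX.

r(k) = k + 3 after simplifying.
So A=k + 3 and B=1, with C=1.
Need (k + 3)·f(k+1) − (1)·f(k) = 1.
From deg A=1, deg B=0, deg C=0: d=-1.
d = -1 < 0 ⇒ no nonzero polynomial f; not summable.

No; the degree bound rules out any f.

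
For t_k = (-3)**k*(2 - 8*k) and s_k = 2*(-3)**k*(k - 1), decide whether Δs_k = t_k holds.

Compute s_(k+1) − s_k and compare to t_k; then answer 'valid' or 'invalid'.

Valid: the claim telescopes to t_k.

s_(k+1) = 2*(-3)**(k + 1)*k
s_(k+1) − s_k = (-3)**k*(2 - 8*k)
(s_(k+1) − s_k) − t_k = 0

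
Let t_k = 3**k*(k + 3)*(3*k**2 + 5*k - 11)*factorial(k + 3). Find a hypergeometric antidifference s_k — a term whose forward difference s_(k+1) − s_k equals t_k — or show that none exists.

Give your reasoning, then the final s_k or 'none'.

s_k = 3**k*(k**2 - k - 3)*factorial(k + 3)

Compute t_(k+1)/t_k: get (k + 4)**2*(15*k + 9*(k + 1)**2 - 18)/((k + 3)*(3*k**2 + 5*k - 11)).
So A=3*k + 12 and B=1, with C=k**3 + 14*k**2/3 + 4*k/3 - 11.
Solve (3*k + 12)·f(k+1) − (1)·f(k) = k**3 + 14*k**2/3 + 4*k/3 - 11.
Bound: deg f ≤ 2.
Solving with deg f ≤ 2: f(k) = (k**2 - k - 3)/3.
Get s_k = R·t_k = 3**k*(k**2 - k - 3)*factorial(k + 3) with R(k) = B(k−1)f(k)/C(k) = (k**2 - k - 3)/((k + 3)*(3*k**2 + 5*k - 11)).
Check: Δs_k = 3**k*(k + 3)*(3*k**2 + 5*k - 11)*factorial(k + 3). ✓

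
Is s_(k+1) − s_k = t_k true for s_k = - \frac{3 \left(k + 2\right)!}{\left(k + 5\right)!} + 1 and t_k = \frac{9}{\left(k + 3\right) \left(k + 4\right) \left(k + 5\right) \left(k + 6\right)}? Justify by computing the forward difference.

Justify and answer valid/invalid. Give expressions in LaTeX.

Valid: the claim telescopes to t_k.

s_(k+1) = -3*factorial(k + 3)/factorial(k + 6) + 1
s_(k+1) − s_k = 9/((k + 3)*(k + 4)*(k + 5)*(k + 6))
(s_(k+1) − s_k) − t_k = 0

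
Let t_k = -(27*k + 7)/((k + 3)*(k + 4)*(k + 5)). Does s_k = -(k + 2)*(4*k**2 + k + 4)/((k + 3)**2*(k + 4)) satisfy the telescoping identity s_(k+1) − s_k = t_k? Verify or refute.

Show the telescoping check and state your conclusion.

Invalid: residual (-4*k**3 + 6*k**2 + 79*k + 1)/(k**5 + 19*k**4 + 143*k**3 + 533*k**2 + 984*k + 720) ≠ 0.

s_(k+1) = -(k + 3)*(k + 4*(k + 1)**2 + 5)/((k + 4)**2*(k + 5))
s_(k+1) − s_k = (-31*k**3 - 190*k**2 - 294*k - 83)/(k**5 + 19*k**4 + 143*k**3 + 533*k**2 + 984*k + 720)
(s_(k+1) − s_k) − t_k = (-4*k**3 + 6*k**2 + 79*k + 1)/(k**5 + 19*k**4 + 143*k**3 + 533*k**2 + 984*k + 720)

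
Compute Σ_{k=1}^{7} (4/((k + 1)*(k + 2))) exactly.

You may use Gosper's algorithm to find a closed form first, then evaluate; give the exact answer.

Step 1: r(k) = (k + 1)/(k + 3).
A = k + 1, B = k + 3, C = 1.
Solve (k + 1)·f(k+1) − (k + 2)·f(k) = 1.
Degrees (1,1,0) ⇒ d ≤ 1.
Solving with deg f ≤ 1: f(k) = k.
Certificate R = B(k−1)f/C = k*(k + 2) gives s_k = 4*k/(k + 1).
Check: Δs_k = 4/(k**2 + 3*k + 2). ✓
Telescoping: Σ = s_(8) − s_(1) = 32/9 − (2) = 14/9.

Σ = 14/9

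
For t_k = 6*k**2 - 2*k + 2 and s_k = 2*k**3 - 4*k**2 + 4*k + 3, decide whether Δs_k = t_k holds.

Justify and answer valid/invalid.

valid (s_(k+1) − s_k reduces to t_k)

s_(k+1) = 2*k**3 + 2*k**2 + 2*k + 5
s_(k+1) − s_k = 6*k**2 - 2*k + 2
(s_(k+1) − s_k) − t_k = 0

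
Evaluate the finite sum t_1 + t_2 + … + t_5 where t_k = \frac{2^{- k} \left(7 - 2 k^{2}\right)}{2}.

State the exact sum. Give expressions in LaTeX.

Ratio r(k) = (2*(k + 1)**2 - 7)/(2*(2*k**2 - 7)).
Factor: A=1/2; B=1; C=k**2 - 7/2.
Solve (1/2)·f(k+1) − (1)·f(k) = k**2 - 7/2.
Bound: deg f ≤ 2.
Match coefficients ⇒ f(k) = -2*k**2 - 4*k + 1.
Get s_k = R·t_k = (2*k**2 + 4*k - 1)/2**k with R(k) = B(k−1)f(k)/C(k) = -2*(2*k**2 + 4*k - 1)/(2*k**2 - 7).
s_(k+1) − s_k = (7 - 2*k**2)/(2*2**k) = t_k.
Telescoping: Σ = s_(6) − s_(1) = 95/64 − (5/2) = -65/64.

Σ = -65/64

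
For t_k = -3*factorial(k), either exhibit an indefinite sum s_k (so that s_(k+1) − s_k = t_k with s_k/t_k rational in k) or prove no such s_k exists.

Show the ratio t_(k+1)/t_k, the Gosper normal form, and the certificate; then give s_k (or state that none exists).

no hypergeometric antidifference exists

The ratio is k + 1.
Factor: A=k + 1; B=1; C=1.
Solve (k + 1)·f(k+1) − (1)·f(k) = 1.
deg f ≤ -1 (via 1,0,0).
d = -1 < 0 ⇒ no nonzero polynomial f; not summable.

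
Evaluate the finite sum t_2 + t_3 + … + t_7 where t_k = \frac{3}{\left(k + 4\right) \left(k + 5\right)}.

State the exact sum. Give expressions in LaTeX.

Σ = 1/4

The ratio is (k + 4)/(k + 6).
A = k + 4, B = k + 6, C = 1.
Need (k + 4)·f(k+1) − (k + 5)·f(k) = 1.
Bound: deg f ≤ 1.
A polynomial solution: f(k) = k/4.
Then R = B(k−1)f/C = k*(k + 5)/4, so s_k = R(k)·t_k = 3*k/(4*(k + 4)).
s_(k+1) − s_k = 3/(k**2 + 9*k + 20) = t_k.
Σ_(k=2)^(7) t_k = s_(8) − s_(2) = 1/2 − (1/4) = 1/4.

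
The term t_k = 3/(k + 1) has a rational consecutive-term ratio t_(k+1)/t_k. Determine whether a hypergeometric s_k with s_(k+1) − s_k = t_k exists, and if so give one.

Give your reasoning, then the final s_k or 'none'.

none (Gosper's algorithm certifies no s_k)

t_(k+1)/t_k = (k + 1)/(k + 2).
Gosper form: A/B · C(k+1)/C(k) with A=k + 1, B=k + 2, C=1.
Set up (k + 1)·f(k+1) − (k + 1)·f(k) − (1) = 0.
Bound: deg f ≤ 0.
Generic f = c0 gives residual -1; -1 = 0 cannot hold, so t_k is not Gosper-summable.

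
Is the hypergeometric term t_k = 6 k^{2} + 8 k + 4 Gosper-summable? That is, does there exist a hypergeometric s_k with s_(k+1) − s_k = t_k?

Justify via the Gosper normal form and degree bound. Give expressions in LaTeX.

r(k) = (3*k**2 + 10*k + 9)/(3*k**2 + 4*k + 2) after simplifying.
So A=1 and B=1, with C=k**2 + 4*k/3 + 2/3.
f must satisfy (1)·f(k+1) − (1)·f(k) = k**2 + 4*k/3 + 2/3.
d = 3 from the (0,0,2) case.
A polynomial solution: f(k) = k*(2*k**2 + k + 1)/6.
Get s_k = R·t_k = k*(2*k**2 + k + 1) with R(k) = B(k−1)f(k)/C(k) = k*(2*k**2 + k + 1)/(2*(3*k**2 + 4*k + 2)).
s_(k+1) − s_k = 6*k**2 + 8*k + 4 = t_k.

Yes. s_k = k \left(2 k^{2} + k + 1\right).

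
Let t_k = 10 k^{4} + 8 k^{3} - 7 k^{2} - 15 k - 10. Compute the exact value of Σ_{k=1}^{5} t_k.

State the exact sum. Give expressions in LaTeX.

Σ = 10930

r(k) = (10*k**4 + 48*k**3 + 77*k**2 + 35*k - 14)/(10*k**4 + 8*k**3 - 7*k**2 - 15*k - 10) after simplifying.
Gosper form: A/B · C(k+1)/C(k) with A=1, B=1, C=k**4 + 4*k**3/5 - 7*k**2/10 - 3*k/2 - 1.
Solve (1)·f(k+1) − (1)·f(k) = k**4 + 4*k**3/5 - 7*k**2/10 - 3*k/2 - 1.
Degrees (0,0,4) ⇒ d ≤ 5.
Solving with deg f ≤ 5: f(k) = k*(k + 1)*(2*k**3 - 5*k**2 + 2*k - 4)/10.
Certificate R = B(k−1)f/C = k*(2*k**3 - 5*k**2 + 2*k - 4)/(10*k**3 - 2*k**2 - 5*k - 10) gives s_k = k*(2*k**4 - 3*k**3 - 3*k**2 - 2*k - 4).
Δs = 10*k**4 + 8*k**3 - 7*k**2 - 15*k - 10, as required.
Σ_(k=1)^(5) t_k = s_(6) − s_(1) = 10920 − (-10) = 10930.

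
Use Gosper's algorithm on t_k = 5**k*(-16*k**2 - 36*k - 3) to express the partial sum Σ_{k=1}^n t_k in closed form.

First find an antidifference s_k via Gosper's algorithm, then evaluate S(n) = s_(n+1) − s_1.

Step 1: r(k) = 5*(16*k**2 + 68*k + 55)/(16*k**2 + 36*k + 3).
Normal form (A,B,C) = (5, 1, k**2 + 9*k/4 + 3/16).
Set up (5)·f(k+1) − (1)·f(k) − (k**2 + 9*k/4 + 3/16) = 0.
d = 2 from the (0,0,2) case.
Solving with deg f ≤ 2: f(k) = (k - 1)*(4*k + 3)/16.
Get s_k = R·t_k = 5**k*(-4*k**2 + k + 3) with R(k) = B(k−1)f(k)/C(k) = (k - 1)*(4*k + 3)/(16*k**2 + 36*k + 3).
Check: Δs_k = 5**k*(-16*k**2 - 36*k - 3). ✓
s_(n+1) = 5**(n + 1)*n*(-4*n - 7) and s_(1) = 0, so S(n) = 5**(n + 1)*n*(-4*n - 7).

S(n) = 5**(n + 1)*n*(-4*n - 7)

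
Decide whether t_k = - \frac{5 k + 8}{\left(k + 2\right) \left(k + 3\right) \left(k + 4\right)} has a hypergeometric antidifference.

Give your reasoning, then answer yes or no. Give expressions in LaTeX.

Yes. s_k = \frac{k \left(- 3 k - 5\right)}{2 \left(k + 2\right) \left(k + 3\right)}.

Compute t_(k+1)/t_k: get (k + 2)*(5*k + 13)/((k + 5)*(5*k + 8)).
Take A(k)=k + 2, B(k)=k + 5, C(k)=k + 8/5.
Solve (k + 2)·f(k+1) − (k + 4)·f(k) = k + 8/5.
Degrees (1,1,1) ⇒ d ≤ 2.
Solve for f: f(k) = k*(3*k + 5)/10 (degree 2 ≤ 2).
Certificate R = B(k−1)f/C = k*(k + 4)*(3*k + 5)/(2*(5*k + 8)) gives s_k = k*(-3*k - 5)/(2*(k + 2)*(k + 3)).
Check: Δs_k = (-5*k - 8)/(k**3 + 9*k**2 + 26*k + 24). ✓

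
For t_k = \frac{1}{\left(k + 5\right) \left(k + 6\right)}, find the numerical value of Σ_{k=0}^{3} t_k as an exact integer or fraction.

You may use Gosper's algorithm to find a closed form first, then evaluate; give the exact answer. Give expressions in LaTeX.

r(k) = (k + 5)/(k + 7) after simplifying.
A = k + 5, B = k + 7, C = 1.
Key eq: (k + 5)·f(k+1) = (k + 6)·f(k) + (1).
From deg A=1, deg B=1, deg C=0: d=1.
Solve for f: f(k) = k/5 (degree 1 ≤ 1).
R(k) = B(k−1)·f(k)/C(k) = k*(k + 6)/5; s_k = R·t_k = k/(5*(k + 5)).
Verify: 1/(k**2 + 11*k + 30) matches t_k.
Telescoping: Σ = s_(4) − s_(0) = 4/45 − (0) = 4/45.

Σ = 4/45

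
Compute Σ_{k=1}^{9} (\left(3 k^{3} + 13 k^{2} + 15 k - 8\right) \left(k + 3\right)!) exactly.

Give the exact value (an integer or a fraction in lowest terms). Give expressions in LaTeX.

r(k) = (3*k**4 + 34*k**3 + 138*k**2 + 223*k + 92)/(3*k**3 + 13*k**2 + 15*k - 8) after simplifying.
A = k + 4, B = 1, C = k**3 + 13*k**2/3 + 5*k - 8/3.
Solve (k + 4)·f(k+1) − (1)·f(k) = k**3 + 13*k**2/3 + 5*k - 8/3.
d = 2 from the (1,0,3) case.
A polynomial solution: f(k) = (3*k**2 - 2*k - 4)/3.
Certificate R = B(k−1)f/C = (3*k**2 - 2*k - 4)/(3*k**3 + 13*k**2 + 15*k - 8) gives s_k = (3*k**2 - 2*k - 4)*factorial(k + 3).
Check: Δs_k = (3*k**3 + 13*k**2 + 15*k - 8)*factorial(k + 3). ✓
Telescoping: Σ = s_(10) − s_(1) = 1718657740800 − (-72) = 1718657740872.

Σ = 1718657740872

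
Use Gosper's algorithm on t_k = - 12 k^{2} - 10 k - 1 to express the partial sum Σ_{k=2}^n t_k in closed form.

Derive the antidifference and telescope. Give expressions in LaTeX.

t_(k+1)/t_k = (12*k**2 + 34*k + 23)/(12*k**2 + 10*k + 1).
Normal form (A,B,C) = (1, 1, k**2 + 5*k/6 + 1/12).
Need (1)·f(k+1) − (1)·f(k) = k**2 + 5*k/6 + 1/12.
Bound: deg f ≤ 3.
Solve for f: f(k) = k*(4*k**2 - k - 2)/12 (degree 3 ≤ 3).
Then R = B(k−1)f/C = k*(4*k**2 - k - 2)/(12*k**2 + 10*k + 1), so s_k = R(k)·t_k = k*(-4*k**2 + k + 2).
Δs = -12*k**2 - 10*k - 1, as required.
Σ_(k=2)^n t_k = s_(n+1) − s_(2) = (-4*n**3 - 11*n**2 - 8*n - 1) − (-24), i.e. -4*n**3 - 11*n**2 - 8*n + 23.

S(n) = - 4 n^{3} - 11 n^{2} - 8 n + 23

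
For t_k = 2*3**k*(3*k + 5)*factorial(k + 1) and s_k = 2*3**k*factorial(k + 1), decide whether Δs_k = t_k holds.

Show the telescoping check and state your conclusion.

s_(k+1) = 6*3**k*factorial(k + 2)
s_(k+1) − s_k = 2*3**k*(3*k + 5)*factorial(k + 1)
(s_(k+1) − s_k) − t_k = 0

valid (s_(k+1) − s_k reduces to t_k)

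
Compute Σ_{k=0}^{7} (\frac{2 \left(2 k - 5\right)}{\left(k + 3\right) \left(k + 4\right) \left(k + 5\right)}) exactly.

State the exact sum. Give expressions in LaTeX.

r(k) = (k + 3)*(2*k - 3)/((k + 6)*(2*k - 5)) after simplifying.
Factor: A=k + 3; B=k + 6; C=k - 5/2.
Need (k + 3)·f(k+1) − (k + 5)·f(k) = k - 5/2.
From deg A=1, deg B=1, deg C=1: d=2.
A polynomial solution: f(k) = k*(k - 41)/48.
R(k) = B(k−1)·f(k)/C(k) = k*(k - 41)*(k + 5)/(24*(2*k - 5)); s_k = R·t_k = k*(k - 41)/(12*(k + 3)*(k + 4)).
Δs = 2*(2*k - 5)/(k**3 + 12*k**2 + 47*k + 60), as required.
Σ_(k=0)^(7) t_k = s_(8) − s_(0) = -1/6 − (0) = -1/6.

Σ = -1/6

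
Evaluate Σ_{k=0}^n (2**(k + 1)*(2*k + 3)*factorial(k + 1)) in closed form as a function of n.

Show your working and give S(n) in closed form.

S(n) = 4*2**n*factorial(n + 2) - 2

Step 1: r(k) = 2*(k + 2)*(2*k + 5)/(2*k + 3).
Normal form (A,B,C) = (2*k + 4, 1, k + 3/2).
Set up (2*k + 4)·f(k+1) − (1)·f(k) − (k + 3/2) = 0.
Degrees (1,0,1) ⇒ d ≤ 0.
Solve for f: f(k) = 1/2 (degree 0 ≤ 0).
So s_k = (B(k−1)f/C)·t_k = (1/(2*k + 3))·t_k = 2**(k + 1)*factorial(k + 1).
s_(k+1) − s_k = 2**(k + 1)*(2*k + 3)*factorial(k + 1) = t_k.
s_(n+1) = 2**(n + 2)*factorial(n + 2) and s_(0) = 2, so S(n) = 4*2**n*factorial(n + 2) - 2.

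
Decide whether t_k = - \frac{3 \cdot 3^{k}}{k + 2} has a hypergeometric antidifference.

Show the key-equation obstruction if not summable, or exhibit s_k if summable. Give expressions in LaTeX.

t_(k+1)/t_k = 3*(k + 2)/(k + 3).
So A=3*k + 6 and B=k + 3, with C=1.
Set up (3*k + 6)·f(k+1) − (k + 2)·f(k) − (1) = 0.
Degrees (1,1,0) ⇒ d ≤ -1.
Bound -1 < 0, so the key equation has no polynomial solution.

No — t_k has no hypergeometric antidifference.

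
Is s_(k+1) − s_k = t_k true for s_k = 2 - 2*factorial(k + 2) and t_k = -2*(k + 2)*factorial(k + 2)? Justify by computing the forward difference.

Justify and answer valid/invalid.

Valid — Δs_k = t_k.

s_(k+1) = 2 - 2*factorial(k + 3)
s_(k+1) − s_k = -2*(k + 2)*factorial(k + 2)
(s_(k+1) − s_k) − t_k = 0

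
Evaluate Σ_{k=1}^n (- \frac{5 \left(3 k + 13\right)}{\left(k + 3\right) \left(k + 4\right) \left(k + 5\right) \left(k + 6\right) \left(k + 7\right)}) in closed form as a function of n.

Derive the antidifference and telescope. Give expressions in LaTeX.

S(n) = \frac{5 n \left(- n^{2} - 17 n - 94\right)}{168 \left(n^{3} + 17 n^{2} + 94 n + 168\right)}

r(k) = (k + 3)*(3*k + 16)/((k + 8)*(3*k + 13)) after simplifying.
So A=k + 3 and B=k + 8, with C=k + 13/3.
Key eq: (k + 3)·f(k+1) = (k + 7)·f(k) + (k + 13/3).
Bound: deg f ≤ 4.
Solve for f: f(k) = k*(k + 4)*(k**2 + 14*k + 63)/270 (degree 4 ≤ 4).
Certificate R = B(k−1)f/C = k*(k + 4)*(k + 7)*(k**2 + 14*k + 63)/(90*(3*k + 13)) gives s_k = k*(-k**2 - 14*k - 63)/(18*(k**3 + 14*k**2 + 63*k + 90)).
Δs = 5*(-3*k - 13)/(k**5 + 25*k**4 + 245*k**3 + 1175*k**2 + 2754*k + 2520), as required.
s_(n+1) = (-n**3 - 17*n**2 - 94*n - 78)/(18*(n**3 + 17*n**2 + 94*n + 168)) and s_(1) = -13/504, so S(n) = 5*n*(-n**2 - 17*n - 94)/(168*(n**3 + 17*n**2 + 94*n + 168)).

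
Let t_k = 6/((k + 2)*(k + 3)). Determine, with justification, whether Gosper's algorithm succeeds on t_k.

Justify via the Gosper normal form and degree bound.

Step 1: r(k) = (k + 2)/(k + 4).
Gosper form: A/B · C(k+1)/C(k) with A=k + 2, B=k + 4, C=1.
Set up (k + 2)·f(k+1) − (k + 3)·f(k) − (1) = 0.
d = 1 from the (1,1,0) case.
Solving with deg f ≤ 1: f(k) = k/2.
Then R = B(k−1)f/C = k*(k + 3)/2, so s_k = R(k)·t_k = 3*k/(k + 2).
Δs = 6/(k**2 + 5*k + 6), as required.

Yes. s_k = 3*k/(k + 2).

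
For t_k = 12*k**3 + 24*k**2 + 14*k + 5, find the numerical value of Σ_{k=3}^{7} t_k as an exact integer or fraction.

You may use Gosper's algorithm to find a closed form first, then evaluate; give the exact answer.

Σ = 12915

Compute t_(k+1)/t_k: get (12*k**3 + 60*k**2 + 98*k + 55)/(12*k**3 + 24*k**2 + 14*k + 5).
Normal form (A,B,C) = (1, 1, k**3 + 2*k**2 + 7*k/6 + 5/12).
Set up (1)·f(k+1) − (1)·f(k) − (k**3 + 2*k**2 + 7*k/6 + 5/12) = 0.
Bound: deg f ≤ 4.
Solve for f: f(k) = k*(3*k**3 + 2*k**2 - 2*k + 2)/12 (degree 4 ≤ 4).
Certificate R = B(k−1)f/C = k*(3*k**3 + 2*k**2 - 2*k + 2)/(12*k**3 + 24*k**2 + 14*k + 5) gives s_k = k*(3*k**3 + 2*k**2 - 2*k + 2).
Check: Δs_k = 12*k**3 + 24*k**2 + 14*k + 5. ✓
Σ_(k=3)^(7) t_k = s_(8) − s_(3) = 13200 − (285) = 12915.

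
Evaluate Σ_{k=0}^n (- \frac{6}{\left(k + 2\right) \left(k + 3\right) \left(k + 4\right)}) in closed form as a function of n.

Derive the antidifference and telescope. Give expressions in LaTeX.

The ratio is (k + 2)/(k + 5).
Take A(k)=k + 2, B(k)=k + 5, C(k)=1.
Set up (k + 2)·f(k+1) − (k + 4)·f(k) − (1) = 0.
From deg A=1, deg B=1, deg C=0: d=2.
Solve for f: f(k) = k*(k + 5)/12 (degree 2 ≤ 2).
Get s_k = R·t_k = k*(-k - 5)/(2*(k + 2)*(k + 3)) with R(k) = B(k−1)f(k)/C(k) = k*(k + 4)*(k + 5)/12.
Verify: -6/(k**3 + 9*k**2 + 26*k + 24) matches t_k.
Evaluate: s_(n+1) = (-n**2 - 7*n - 6)/(2*(n**2 + 7*n + 12)); subtract s_(0) = 0 ⇒ S(n) = (-n**2 - 7*n - 6)/(2*(n**2 + 7*n + 12)).

S(n) = \frac{- n^{2} - 7 n - 6}{2 \left(n^{2} + 7 n + 12\right)}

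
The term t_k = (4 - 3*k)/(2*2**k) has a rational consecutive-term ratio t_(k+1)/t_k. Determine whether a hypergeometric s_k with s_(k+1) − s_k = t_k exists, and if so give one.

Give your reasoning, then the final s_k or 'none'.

s_k = (3*k - 1)/2**k

The ratio is (3*k - 1)/(2*(3*k - 4)).
Take A(k)=1/2, B(k)=1, C(k)=k - 4/3.
Solve (1/2)·f(k+1) − (1)·f(k) = k - 4/3.
Degrees (0,0,1) ⇒ d ≤ 1.
Solving with deg f ≤ 1: f(k) = -2*(3*k - 1)/3.
Get s_k = R·t_k = (3*k - 1)/2**k with R(k) = B(k−1)f(k)/C(k) = -2*(3*k - 1)/(3*k - 4).
Verify: (4 - 3*k)/(2*2**k) matches t_k.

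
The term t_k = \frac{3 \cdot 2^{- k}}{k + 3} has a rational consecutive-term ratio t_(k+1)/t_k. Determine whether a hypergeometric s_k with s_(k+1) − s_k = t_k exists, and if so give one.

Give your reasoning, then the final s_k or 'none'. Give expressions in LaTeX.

none (Gosper's algorithm certifies no s_k)

Compute t_(k+1)/t_k: get (k + 3)/(2*(k + 4)).
Normal form (A,B,C) = (k/2 + 3/2, k + 4, 1).
Key eq: (k/2 + 3/2)·f(k+1) = (k + 3)·f(k) + (1).
From deg A=1, deg B=1, deg C=0: d=-1.
Bound -1 < 0, so the key equation has no polynomial solution.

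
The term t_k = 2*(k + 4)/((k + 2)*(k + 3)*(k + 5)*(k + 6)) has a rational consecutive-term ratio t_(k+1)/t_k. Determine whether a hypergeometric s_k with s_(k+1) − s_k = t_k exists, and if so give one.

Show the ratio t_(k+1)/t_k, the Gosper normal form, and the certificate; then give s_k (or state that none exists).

s_k = k*(k + 7)/(10*(k**2 + 7*k + 10))

Compute t_(k+1)/t_k: get (k + 2)*(k + 5)**2/((k + 4)**2*(k + 7)).
Normal form (A,B,C) = (k + 2, k + 7, k**2 + 8*k + 16).
Set up (k + 2)·f(k+1) − (k + 6)·f(k) − (k**2 + 8*k + 16) = 0.
d = 4 from the (1,1,2) case.
Coefficient equations give f(k) = k*(k + 3)*(k + 4)*(k + 7)/20.
Get s_k = R·t_k = k*(k + 7)/(10*(k**2 + 7*k + 10)) with R(k) = B(k−1)f(k)/C(k) = k*(k + 3)*(k + 6)*(k + 7)/(20*(k + 4)).
s_(k+1) − s_k = 2*(k + 4)/(k**4 + 16*k**3 + 91*k**2 + 216*k + 180) = t_k.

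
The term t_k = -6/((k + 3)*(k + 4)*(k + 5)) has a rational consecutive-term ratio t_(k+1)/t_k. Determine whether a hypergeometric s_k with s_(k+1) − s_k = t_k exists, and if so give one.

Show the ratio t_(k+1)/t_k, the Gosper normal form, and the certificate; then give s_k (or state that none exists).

s_k = k*(-k - 7)/(4*(k + 3)*(k + 4))

The ratio is (k + 3)/(k + 6).
Factor: A=k + 3; B=k + 6; C=1.
f must satisfy (k + 3)·f(k+1) − (k + 5)·f(k) = 1.
Degrees (1,1,0) ⇒ d ≤ 2.
Coefficient equations give f(k) = k*(k + 7)/24.
Get s_k = R·t_k = k*(-k - 7)/(4*(k + 3)*(k + 4)) with R(k) = B(k−1)f(k)/C(k) = k*(k + 5)*(k + 7)/24.
Verify: -6/(k**3 + 12*k**2 + 47*k + 60) matches t_k.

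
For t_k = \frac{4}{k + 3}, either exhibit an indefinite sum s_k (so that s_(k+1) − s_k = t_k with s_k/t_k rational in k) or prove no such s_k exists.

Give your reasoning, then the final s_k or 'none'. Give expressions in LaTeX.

none (Gosper's algorithm certifies no s_k)

r(k) = (k + 3)/(k + 4) after simplifying.
Normal form (A,B,C) = (k + 3, k + 4, 1).
Solve (k + 3)·f(k+1) − (k + 3)·f(k) = 1.
d = 0 from the (1,1,0) case.
Put f(k) = c0: A·f(k+1) − B(k−1)·f(k) − C = -1; need -1 = 0 — inconsistent ⇒ no f, not summable.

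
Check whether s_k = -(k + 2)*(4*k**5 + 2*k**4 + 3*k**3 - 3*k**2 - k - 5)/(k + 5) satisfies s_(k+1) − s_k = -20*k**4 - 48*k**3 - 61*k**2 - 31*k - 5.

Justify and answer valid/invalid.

Invalid: residual 3*(16*k**5 + 146*k**4 + 298*k**3 + 339*k**2 + 161*k + 30)/(k**2 + 11*k + 30) ≠ 0.

s_(k+1) = k*(-4*k**5 - 34*k**4 - 117*k**3 - 211*k**2 - 204*k - 90)/(k + 6)
s_(k+1) − s_k = (-20*k**6 - 220*k**5 - 751*k**4 - 1248*k**3 - 1159*k**2 - 502*k - 60)/(k**2 + 11*k + 30)
(s_(k+1) − s_k) − t_k = 3*(16*k**5 + 146*k**4 + 298*k**3 + 339*k**2 + 161*k + 30)/(k**2 + 11*k + 30)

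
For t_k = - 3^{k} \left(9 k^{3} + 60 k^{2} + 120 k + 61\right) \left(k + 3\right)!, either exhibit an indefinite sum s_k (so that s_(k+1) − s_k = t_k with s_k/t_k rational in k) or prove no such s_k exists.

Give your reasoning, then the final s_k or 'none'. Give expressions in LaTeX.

s_k = - 3^{k} \left(3 k^{2} + 3 k - 1\right) \left(k + 3\right)!

t_(k+1)/t_k = 3*(9*k**4 + 123*k**3 + 615*k**2 + 1318*k + 1000)/(9*k**3 + 60*k**2 + 120*k + 61).
A = 3*k + 12, B = 1, C = k**3 + 20*k**2/3 + 40*k/3 + 61/9.
Need (3*k + 12)·f(k+1) − (1)·f(k) = k**3 + 20*k**2/3 + 40*k/3 + 61/9.
deg f ≤ 2 (via 1,0,3).
Solving with deg f ≤ 2: f(k) = (3*k**2 + 3*k - 1)/9.
Certificate R = B(k−1)f/C = (3*k**2 + 3*k - 1)/(9*k**3 + 60*k**2 + 120*k + 61) gives s_k = -3**k*(3*k**2 + 3*k - 1)*factorial(k + 3).
Check: Δs_k = -3**k*(9*k**3 + 60*k**2 + 120*k + 61)*factorial(k + 3). ✓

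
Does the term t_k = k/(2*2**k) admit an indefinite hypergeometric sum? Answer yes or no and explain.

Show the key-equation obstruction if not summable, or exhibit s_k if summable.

Yes. s_k = (-k - 1)/2**k.

r(k) = (k + 1)/(2*k) after simplifying.
So A=1/2 and B=1, with C=k.
Key eq: (1/2)·f(k+1) = (1)·f(k) + (k).
Degrees (0,0,1) ⇒ d ≤ 1.
Solve for f: f(k) = -2*(k + 1) (degree 1 ≤ 1).
Certificate R = B(k−1)f/C = -2*(k + 1)/k gives s_k = (-k - 1)/2**k.
Verify: k/(2*2**k) matches t_k.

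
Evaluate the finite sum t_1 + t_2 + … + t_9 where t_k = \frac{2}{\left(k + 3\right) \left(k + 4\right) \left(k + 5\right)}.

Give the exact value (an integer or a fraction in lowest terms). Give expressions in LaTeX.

Ratio r(k) = (k + 3)/(k + 6).
A = k + 3, B = k + 6, C = 1.
Key eq: (k + 3)·f(k+1) = (k + 5)·f(k) + (1).
d = 2 from the (1,1,0) case.
A polynomial solution: f(k) = k*(k + 7)/24.
Certificate R = B(k−1)f/C = k*(k + 5)*(k + 7)/24 gives s_k = k*(k + 7)/(12*(k + 3)*(k + 4)).
Check: Δs_k = 2/(k**3 + 12*k**2 + 47*k + 60). ✓
Sum = s_(10) − s_(1); s_(10) = 85/1092, s_(1) = 1/30 ⇒ 81/1820.

Σ = 81/1820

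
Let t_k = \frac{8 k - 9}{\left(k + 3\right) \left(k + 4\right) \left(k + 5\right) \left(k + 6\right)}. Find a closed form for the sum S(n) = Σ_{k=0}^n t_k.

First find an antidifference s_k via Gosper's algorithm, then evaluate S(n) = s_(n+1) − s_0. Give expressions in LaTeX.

S(n) = \frac{n^{3} + 15 n^{2} - 166 n - 180}{60 \left(n^{3} + 15 n^{2} + 74 n + 120\right)}

Ratio r(k) = (k + 3)*(8*k - 1)/((k + 7)*(8*k - 9)).
Take A(k)=k + 3, B(k)=k + 7, C(k)=k - 9/8.
Set up (k + 3)·f(k+1) − (k + 6)·f(k) − (k - 9/8) = 0.
Bound: deg f ≤ 3.
Solving with deg f ≤ 3: f(k) = k*(k**2 + 12*k - 193)/480.
Certificate R = B(k−1)f/C = k*(k + 6)*(k**2 + 12*k - 193)/(60*(8*k - 9)) gives s_k = k*(k**2 + 12*k - 193)/(60*(k + 3)*(k + 4)*(k + 5)).
Check: Δs_k = (8*k - 9)/(k**4 + 18*k**3 + 119*k**2 + 342*k + 360). ✓
Evaluate: s_(n+1) = (n**3 + 15*n**2 - 166*n - 180)/(60*(n**3 + 15*n**2 + 74*n + 120)); subtract s_(0) = 0 ⇒ S(n) = (n**3 + 15*n**2 - 166*n - 180)/(60*(n**3 + 15*n**2 + 74*n + 120)).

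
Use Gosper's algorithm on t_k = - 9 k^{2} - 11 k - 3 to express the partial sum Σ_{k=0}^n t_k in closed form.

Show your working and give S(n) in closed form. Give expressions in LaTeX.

S(n) = - 3 n^{3} - 10 n^{2} - 10 n - 3

r(k) = (9*k**2 + 29*k + 23)/(9*k**2 + 11*k + 3) after simplifying.
Normal form (A,B,C) = (1, 1, k**2 + 11*k/9 + 1/3).
f must satisfy (1)·f(k+1) − (1)·f(k) = k**2 + 11*k/9 + 1/3.
Degrees (0,0,2) ⇒ d ≤ 3.
Match coefficients ⇒ f(k) = k*(3*k**2 + k - 1)/9.
So s_k = (B(k−1)f/C)·t_k = (k*(3*k**2 + k - 1)/(9*k**2 + 11*k + 3))·t_k = k*(-3*k**2 - k + 1).
Δs = -9*k**2 - 11*k - 3, as required.
Evaluate: s_(n+1) = -3*n**3 - 10*n**2 - 10*n - 3; subtract s_(0) = 0 ⇒ S(n) = -3*n**3 - 10*n**2 - 10*n - 3.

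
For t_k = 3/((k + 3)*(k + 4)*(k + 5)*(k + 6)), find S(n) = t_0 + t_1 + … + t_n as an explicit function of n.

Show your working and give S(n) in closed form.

S(n) = (n**3 + 15*n**2 + 74*n + 60)/(60*(n**3 + 15*n**2 + 74*n + 120))

Step 1: r(k) = (k + 3)/(k + 7).
Take A(k)=k + 3, B(k)=k + 7, C(k)=1.
f must satisfy (k + 3)·f(k+1) − (k + 6)·f(k) = 1.
From deg A=1, deg B=1, deg C=0: d=3.
Solve for f: f(k) = k*(k**2 + 12*k + 47)/180 (degree 3 ≤ 3).
Get s_k = R·t_k = k*(k**2 + 12*k + 47)/(60*(k + 3)*(k + 4)*(k + 5)) with R(k) = B(k−1)f(k)/C(k) = k*(k + 6)*(k**2 + 12*k + 47)/180.
Δs = 3/(k**4 + 18*k**3 + 119*k**2 + 342*k + 360), as required.
Σ_(k=0)^n t_k = s_(n+1) − s_(0) = ((n**3 + 15*n**2 + 74*n + 60)/(60*(n**3 + 15*n**2 + 74*n + 120))) − (0), i.e. (n**3 + 15*n**2 + 74*n + 60)/(60*(n**3 + 15*n**2 + 74*n + 120)).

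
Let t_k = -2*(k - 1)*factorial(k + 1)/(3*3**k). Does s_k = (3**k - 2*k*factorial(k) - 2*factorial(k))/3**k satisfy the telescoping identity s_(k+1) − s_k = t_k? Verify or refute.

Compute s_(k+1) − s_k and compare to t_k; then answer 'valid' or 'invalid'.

Valid: the claim telescopes to t_k.

s_(k+1) = (3*3**k - 2*k**2*factorial(k) - 6*k*factorial(k) - 4*factorial(k))/(3*3**k)
s_(k+1) − s_k = -2*(k - 1)*factorial(k + 1)/(3*3**k)
(s_(k+1) − s_k) − t_k = 0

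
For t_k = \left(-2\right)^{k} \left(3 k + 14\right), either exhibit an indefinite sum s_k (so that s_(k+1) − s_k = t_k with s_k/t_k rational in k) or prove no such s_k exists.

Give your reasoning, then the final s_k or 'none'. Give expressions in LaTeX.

s_k = \left(-2\right)^{k} \left(- k - 4\right)

r(k) = 2*(-3*k - 17)/(3*k + 14) after simplifying.
Gosper form: A/B · C(k+1)/C(k) with A=-2, B=1, C=k + 14/3.
Set up (-2)·f(k+1) − (1)·f(k) − (k + 14/3) = 0.
From deg A=0, deg B=0, deg C=1: d=1.
Match coefficients ⇒ f(k) = -(k + 4)/3.
So s_k = (B(k−1)f/C)·t_k = (-(k + 4)/(3*k + 14))·t_k = (-2)**k*(-k - 4).
Δs = (-2)**k*(3*k + 14), as required.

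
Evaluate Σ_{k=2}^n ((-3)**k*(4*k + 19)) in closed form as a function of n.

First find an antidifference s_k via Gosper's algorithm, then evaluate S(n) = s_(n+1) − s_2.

S(n) = 3*(-3)**n*n + 15*(-3)**n + 54

t_(k+1)/t_k = 3*(-4*k - 23)/(4*k + 19).
So A=-3 and B=1, with C=k + 19/4.
Key eq: (-3)·f(k+1) = (1)·f(k) + (k + 19/4).
From deg A=0, deg B=0, deg C=1: d=1.
A polynomial solution: f(k) = -(k + 4)/4.
So s_k = (B(k−1)f/C)·t_k = (-(k + 4)/(4*k + 19))·t_k = (-3)**k*(-k - 4).
Δs = (-3)**k*(4*k + 19), as required.
Telescope: S(n) = s_(n+1) − s_(2) = 3*(-3)**n*(n + 5) − (-54) = 3*(-3)**n*n + 15*(-3)**n + 54.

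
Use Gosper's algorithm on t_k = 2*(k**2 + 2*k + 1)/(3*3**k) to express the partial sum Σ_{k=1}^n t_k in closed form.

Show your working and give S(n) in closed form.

Step 1: r(k) = (k**2 + 4*k + 4)/(3*(k**2 + 2*k + 1)).
A = 1/3, B = 1, C = k**2 + 2*k + 1.
Set up (1/3)·f(k+1) − (1)·f(k) − (k**2 + 2*k + 1) = 0.
Bound: deg f ≤ 2.
Match coefficients ⇒ f(k) = -3*(k**2 + 3*k + 3)/2.
Then R = B(k−1)f/C = -3*(k**2 + 3*k + 3)/(2*(k + 1)**2), so s_k = R(k)·t_k = (-k**2 - 3*k - 3)/3**k.
Δs = 2*(k**2 + 2*k + 1)/(3*3**k), as required.
Telescope: S(n) = s_(n+1) − s_(1) = 3**(-n - 1)*(-n**2 - 5*n - 7) − (-7/3) = 3**(-n - 1)*(7*3**n - n**2 - 5*n - 7).

S(n) = 3**(-n - 1)*(7*3**n - n**2 - 5*n - 7)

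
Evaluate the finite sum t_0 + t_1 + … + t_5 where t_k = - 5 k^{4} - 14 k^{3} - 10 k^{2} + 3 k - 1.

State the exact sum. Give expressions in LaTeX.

Σ = -8556

t_(k+1)/t_k = (5*k**4 + 34*k**3 + 82*k**2 + 79*k + 27)/(5*k**4 + 14*k**3 + 10*k**2 - 3*k + 1).
So A=1 and B=1, with C=k**4 + 14*k**3/5 + 2*k**2 - 3*k/5 + 1/5.
f must satisfy (1)·f(k+1) − (1)·f(k) = k**4 + 14*k**3/5 + 2*k**2 - 3*k/5 + 1/5.
From deg A=0, deg B=0, deg C=4: d=5.
Solve for f: f(k) = k*(k**4 + k**3 - 2*k**2 - 3*k + 4)/5 (degree 5 ≤ 5).
Get s_k = R·t_k = k*(-k**4 - k**3 + 2*k**2 + 3*k - 4) with R(k) = B(k−1)f(k)/C(k) = k*(k**4 + k**3 - 2*k**2 - 3*k + 4)/(5*k**4 + 14*k**3 + 10*k**2 - 3*k + 1).
Check: Δs_k = -5*k**4 - 14*k**3 - 10*k**2 + 3*k - 1. ✓
Σ_(k=0)^(5) t_k = s_(6) − s_(0) = -8556 − (0) = -8556.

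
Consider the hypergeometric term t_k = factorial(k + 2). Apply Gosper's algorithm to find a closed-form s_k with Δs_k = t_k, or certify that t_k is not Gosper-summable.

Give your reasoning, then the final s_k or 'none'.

The ratio is k + 3.
Factor: A=k + 3; B=1; C=1.
Solve (k + 3)·f(k+1) − (1)·f(k) = 1.
Bound: deg f ≤ -1.
Bound -1 < 0, so the key equation has no polynomial solution.

none — t_k is not Gosper-summable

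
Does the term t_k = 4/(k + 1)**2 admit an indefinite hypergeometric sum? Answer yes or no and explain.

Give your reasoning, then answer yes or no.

The ratio is (k + 1)**2/(k + 2)**2.
Take A(k)=k**2 + 2*k + 1, B(k)=k**2 + 4*k + 4, C(k)=1.
Set up (k**2 + 2*k + 1)·f(k+1) − (k**2 + 2*k + 1)·f(k) − (1) = 0.
d = 0 from the (2,2,0) case.
Generic f = c0 gives residual -1; -1 = 0 cannot hold, so t_k is not Gosper-summable.

No; the coefficient equations for f are inconsistent.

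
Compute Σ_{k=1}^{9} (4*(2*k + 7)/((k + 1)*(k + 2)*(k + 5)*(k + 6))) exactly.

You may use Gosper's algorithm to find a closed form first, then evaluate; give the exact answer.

Compute t_(k+1)/t_k: get (k + 1)*(k + 5)*(2*k + 9)/((k + 3)*(k + 7)*(2*k + 7)).
So A=k + 1 and B=k + 7, with C=k**3 + 21*k**2/2 + 73*k/2 + 42.
Solve (k + 1)·f(k+1) − (k + 6)·f(k) = k**3 + 21*k**2/2 + 73*k/2 + 42.
deg f ≤ 5 (via 1,1,3).
Match coefficients ⇒ f(k) = k*(k + 2)*(k + 3)*(k + 4)*(k + 6)/10.
Certificate R = B(k−1)f/C = k*(k + 2)*(k + 6)**2/(5*(2*k + 7)) gives s_k = 4*k*(k + 6)/(5*(k**2 + 6*k + 5)).
s_(k+1) − s_k = 4*(2*k + 7)/(k**4 + 14*k**3 + 65*k**2 + 112*k + 60) = t_k.
Evaluate s at k=10 and k=1: 128/165 and 7/15; difference 17/55.

Σ = 17/55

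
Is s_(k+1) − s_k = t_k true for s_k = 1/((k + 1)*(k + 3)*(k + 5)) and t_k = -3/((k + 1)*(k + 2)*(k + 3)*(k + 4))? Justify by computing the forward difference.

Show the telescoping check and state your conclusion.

s_(k+1) = 1/((k + 2)*(k + 4)*(k + 6))
s_(k+1) − s_k = 1/((k + 2)*(k + 4)*(k + 6)) - 1/((k + 1)*(k + 3)*(k + 5))
(s_(k+1) − s_k) − t_k = 3*(4*k + 19)/(k**6 + 21*k**5 + 175*k**4 + 735*k**3 + 1624*k**2 + 1764*k + 720)

Invalid: residual 3*(4*k + 19)/(k**6 + 21*k**5 + 175*k**4 + 735*k**3 + 1624*k**2 + 1764*k + 720) ≠ 0.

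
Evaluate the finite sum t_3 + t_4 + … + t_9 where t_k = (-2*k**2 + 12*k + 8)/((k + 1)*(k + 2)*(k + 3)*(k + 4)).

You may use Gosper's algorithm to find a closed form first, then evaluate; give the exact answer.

r(k) = (k + 1)*(6*k - (k + 1)**2 + 10)/((k + 5)*(-k**2 + 6*k + 4)) after simplifying.
A = k + 1, B = k + 5, C = k**2 - 6*k - 4.
Need (k + 1)·f(k+1) − (k + 4)·f(k) = k**2 - 6*k - 4.
deg f ≤ 3 (via 1,1,2).
Match coefficients ⇒ f(k) = -k*(k**2 + 10*k + 5)/4.
Certificate R = B(k−1)f/C = -k*(k + 4)*(k**2 + 10*k + 5)/(4*(k**2 - 6*k - 4)) gives s_k = k*(k**2 + 10*k + 5)/(2*(k + 1)*(k + 2)*(k + 3)).
Check: Δs_k = 2*(-k**2 + 6*k + 4)/(k**4 + 10*k**3 + 35*k**2 + 50*k + 24). ✓
Telescoping: Σ = s_(10) − s_(3) = 1025/1716 − (11/20) = 203/4290.

Σ = 203/4290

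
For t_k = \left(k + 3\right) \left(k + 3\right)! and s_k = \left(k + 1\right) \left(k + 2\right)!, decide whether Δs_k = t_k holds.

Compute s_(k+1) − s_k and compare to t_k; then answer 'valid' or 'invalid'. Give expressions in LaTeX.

s_(k+1) = (k + 2)*factorial(k + 3)
s_(k+1) − s_k = (k**2 + 4*k + 5)*factorial(k + 2)
(s_(k+1) − s_k) − t_k = -2*(k + 2)*factorial(k + 2)

Invalid: residual - 2 \left(k + 2\right) \left(k + 2\right)! ≠ 0.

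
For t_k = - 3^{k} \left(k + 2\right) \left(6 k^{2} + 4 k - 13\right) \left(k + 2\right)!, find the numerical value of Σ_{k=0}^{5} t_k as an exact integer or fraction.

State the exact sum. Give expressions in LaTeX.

The ratio is (k + 3)**2*(12*k + 18*(k + 1)**2 - 27)/((k + 2)*(6*k**2 + 4*k - 13)).
Take A(k)=3*k + 9, B(k)=1, C(k)=k**3 + 8*k**2/3 - 5*k/6 - 13/3.
f must satisfy (3*k + 9)·f(k+1) − (1)·f(k) = k**3 + 8*k**2/3 - 5*k/6 - 13/3.
deg f ≤ 2 (via 1,0,3).
Solve for f: f(k) = (2*k**2 - 4*k - 1)/6 (degree 2 ≤ 2).
So s_k = (B(k−1)f/C)·t_k = ((2*k**2 - 4*k - 1)/((k + 2)*(6*k**2 + 4*k - 13)))·t_k = 3**k*(-2*k**2 + 4*k + 1)*factorial(k + 2).
Δs = -3**k*(k + 2)*(6*k**2 + 4*k - 13)*factorial(k + 2), as required.
Σ_(k=0)^(5) t_k = s_(6) − s_(0) = -1381484160 − (2) = -1381484162.

Σ = -1381484162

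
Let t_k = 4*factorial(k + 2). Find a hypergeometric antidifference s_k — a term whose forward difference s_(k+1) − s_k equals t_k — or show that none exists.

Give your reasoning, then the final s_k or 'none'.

no hypergeometric antidifference exists

t_(k+1)/t_k = k + 3.
Gosper form: A/B · C(k+1)/C(k) with A=k + 3, B=1, C=1.
Need (k + 3)·f(k+1) − (1)·f(k) = 1.
Degrees (1,0,0) ⇒ d ≤ -1.
Bound -1 < 0, so the key equation has no polynomial solution.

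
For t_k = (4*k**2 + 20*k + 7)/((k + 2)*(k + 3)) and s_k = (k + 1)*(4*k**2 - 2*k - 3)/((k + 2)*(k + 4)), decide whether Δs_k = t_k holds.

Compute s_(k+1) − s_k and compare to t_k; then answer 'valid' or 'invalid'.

s_(k+1) = -(k + 2)*(2*k - 4*(k + 1)**2 + 5)/((k + 3)*(k + 5))
s_(k+1) − s_k = (4*k**4 + 56*k**3 + 189*k**2 + 175*k + 29)/(k**4 + 14*k**3 + 71*k**2 + 154*k + 120)
(s_(k+1) − s_k) − t_k = 3*(-26*k**2 - 96*k - 37)/(k**4 + 14*k**3 + 71*k**2 + 154*k + 120)

Invalid: residual 3*(-26*k**2 - 96*k - 37)/(k**4 + 14*k**3 + 71*k**2 + 154*k + 120) ≠ 0.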